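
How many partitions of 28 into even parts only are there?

135

A full systematic count gives 135.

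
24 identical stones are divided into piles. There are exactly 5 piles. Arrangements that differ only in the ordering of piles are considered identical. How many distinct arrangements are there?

A full systematic count gives 164.

164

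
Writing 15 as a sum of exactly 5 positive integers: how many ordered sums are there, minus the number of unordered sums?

Compositions: C(14,4) = 1001.
Partitions of 15 into exactly 5 parts: 30.
Difference: 1001 − 30 = 971.

971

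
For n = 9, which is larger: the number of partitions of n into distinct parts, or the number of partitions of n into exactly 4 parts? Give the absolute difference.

2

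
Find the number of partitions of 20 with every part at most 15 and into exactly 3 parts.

A partial list (first 12 by largest part):
15+4+1
15+3+2
14+5+1
14+4+2
14+3+3
13+6+1
13+5+2
13+4+3
12+7+1
12+6+2
12+5+3
12+4+4
…and 17 more, for 29 total.

29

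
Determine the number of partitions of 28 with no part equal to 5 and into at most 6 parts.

Direct enumeration gives 640 partitions.

640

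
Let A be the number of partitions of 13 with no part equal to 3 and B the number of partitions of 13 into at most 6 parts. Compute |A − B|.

12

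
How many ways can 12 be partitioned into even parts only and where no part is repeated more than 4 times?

10

Enumerating:
12
2,10
4,8
2,2,8
6,6
2,4,6
2,2,2,6
4,4,4
2,2,4,4
2,2,2,2,4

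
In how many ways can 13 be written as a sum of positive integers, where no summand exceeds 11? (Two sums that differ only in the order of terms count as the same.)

99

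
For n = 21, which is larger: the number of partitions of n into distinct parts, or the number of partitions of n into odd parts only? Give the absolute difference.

0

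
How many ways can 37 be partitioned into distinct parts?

Direct enumeration gives 760 partitions.

760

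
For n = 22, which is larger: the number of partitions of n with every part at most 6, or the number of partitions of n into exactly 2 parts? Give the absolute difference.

380

Partitions of 22 with every part at most 6: 391.
Partitions of 22 into exactly 2 parts: 11.
|391 − 11| = 380.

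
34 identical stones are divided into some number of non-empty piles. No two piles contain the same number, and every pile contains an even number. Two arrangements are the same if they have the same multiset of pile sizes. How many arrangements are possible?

There are too many to list fully; the first 12 (by largest part) are:
34
32,2
30,4
28,6
28,4,2
26,8
26,6,2
24,10
24,8,2
24,6,4
22,12
22,10,2
…and 26 more, for 38 total.

38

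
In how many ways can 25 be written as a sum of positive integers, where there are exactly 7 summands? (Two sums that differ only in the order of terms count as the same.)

248

There are 248 such partitions.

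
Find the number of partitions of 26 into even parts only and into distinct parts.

The partitions of 26 that satisfy the conditions:
26
24, 2
22, 4
20, 6
20, 4, 2
18, 8
18, 6, 2
16, 10
16, 8, 2
16, 6, 4
14, 12
14, 10, 2
14, 8, 4
14, 6, 4, 2
12, 10, 4
12, 8, 6
12, 8, 4, 2
10, 8, 6, 2

18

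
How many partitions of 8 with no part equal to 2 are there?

11

The partitions of 8 that satisfy the conditions:
8
7+1
6+1+1
5+3
5+1+1+1
4+4
4+3+1
4+1+1+1+1
3+3+1+1
3+1+1+1+1+1
1+1+1+1+1+1+1+1
That's 11 in total.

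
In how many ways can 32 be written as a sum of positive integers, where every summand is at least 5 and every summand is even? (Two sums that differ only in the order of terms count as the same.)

Listing the qualifying partitions of 32:
32
26 + 6
24 + 8
22 + 10
20 + 12
20 + 6 + 6
18 + 14
18 + 8 + 6
16 + 16
16 + 10 + 6
16 + 8 + 8
14 + 12 + 6
14 + 10 + 8
14 + 6 + 6 + 6
12 + 12 + 8
12 + 10 + 10
12 + 8 + 6 + 6
10 + 10 + 6 + 6
10 + 8 + 8 + 6
8 + 8 + 8 + 8
8 + 6 + 6 + 6 + 6

21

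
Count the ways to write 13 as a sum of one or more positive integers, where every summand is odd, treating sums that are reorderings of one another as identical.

18

They are:
13
11+1+1
9+3+1
9+1+1+1+1
7+5+1
7+3+3
7+3+1+1+1
7+1+1+1+1+1+1
5+5+3
5+5+1+1+1
5+3+3+1+1
5+3+1+1+1+1+1
5+1+1+1+1+1+1+1+1
3+3+3+3+1
3+3+3+1+1+1+1
3+3+1+1+1+1+1+1+1
3+1+1+1+1+1+1+1+1+1+1
1+1+1+1+1+1+1+1+1+1+1+1+1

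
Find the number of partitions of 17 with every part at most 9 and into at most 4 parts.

41

There are too many to list fully; the first 12 (by largest part) are:
9,8
9,7,1
9,6,2
9,6,1,1
9,5,3
9,5,2,1
9,4,4
9,4,3,1
9,4,2,2
9,3,3,2
8,8,1
8,7,2
…and 29 more, for 41 total.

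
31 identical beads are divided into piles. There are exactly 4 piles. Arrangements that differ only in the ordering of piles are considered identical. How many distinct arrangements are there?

225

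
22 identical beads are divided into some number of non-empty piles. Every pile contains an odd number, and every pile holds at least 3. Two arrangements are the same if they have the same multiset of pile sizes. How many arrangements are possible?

The partitions of 22 that satisfy the conditions:
3+19
5+17
7+15
9+13
3+3+3+13
11+11
3+3+5+11
3+3+7+9
3+5+5+9
3+5+7+7
5+5+5+7
3+3+3+3+3+7
3+3+3+3+5+5
That's 13 in total.

13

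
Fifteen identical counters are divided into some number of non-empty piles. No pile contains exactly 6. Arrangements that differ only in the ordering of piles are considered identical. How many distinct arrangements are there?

Systematic enumeration (by largest part, then next-largest, …) yields 146.

146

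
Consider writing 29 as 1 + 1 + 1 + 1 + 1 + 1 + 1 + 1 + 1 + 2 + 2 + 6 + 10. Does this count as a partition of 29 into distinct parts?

The parts sum to 29, and the condition 'all summands are distinct' is violated.

No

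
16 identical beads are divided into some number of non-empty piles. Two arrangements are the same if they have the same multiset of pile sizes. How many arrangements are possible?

231

Enumerating by decreasing first part gives 231 partitions in all.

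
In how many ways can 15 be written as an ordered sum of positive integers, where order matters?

There are 14 gaps and each independently is a cut or not, giving 2^14 = 16384.

16384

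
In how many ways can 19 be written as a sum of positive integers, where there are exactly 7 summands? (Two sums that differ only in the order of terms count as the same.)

65

There are too many to list fully; the first 12 (by largest part) are:
1 + 1 + 1 + 1 + 1 + 1 + 13
1 + 1 + 1 + 1 + 1 + 2 + 12
1 + 1 + 1 + 1 + 1 + 3 + 11
1 + 1 + 1 + 1 + 2 + 2 + 11
1 + 1 + 1 + 1 + 1 + 4 + 10
1 + 1 + 1 + 1 + 2 + 3 + 10
1 + 1 + 1 + 2 + 2 + 2 + 10
1 + 1 + 1 + 1 + 1 + 5 + 9
1 + 1 + 1 + 1 + 2 + 4 + 9
1 + 1 + 1 + 1 + 3 + 3 + 9
1 + 1 + 1 + 2 + 2 + 3 + 9
1 + 1 + 2 + 2 + 2 + 2 + 9
…and 53 more, for 65 total.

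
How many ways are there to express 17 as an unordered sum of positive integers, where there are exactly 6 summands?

44

There are too many to list fully; the first 12 (by largest part) are:
12, 1, 1, 1, 1, 1
11, 2, 1, 1, 1, 1
10, 3, 1, 1, 1, 1
10, 2, 2, 1, 1, 1
9, 4, 1, 1, 1, 1
9, 3, 2, 1, 1, 1
9, 2, 2, 2, 1, 1
8, 5, 1, 1, 1, 1
8, 4, 2, 1, 1, 1
8, 3, 3, 1, 1, 1
8, 3, 2, 2, 1, 1
8, 2, 2, 2, 2, 1
…and 32 more, for 44 total.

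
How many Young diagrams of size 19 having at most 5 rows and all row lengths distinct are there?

54

There are too many to list fully; the first 12 (by largest part) are:
19
1,18
2,17
3,16
1,2,16
4,15
1,3,15
5,14
1,4,14
2,3,14
6,13
1,5,13
…and 42 more, for 54 total.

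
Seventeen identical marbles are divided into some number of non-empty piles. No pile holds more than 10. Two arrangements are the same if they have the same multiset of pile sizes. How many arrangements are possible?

267

There are 267 such partitions.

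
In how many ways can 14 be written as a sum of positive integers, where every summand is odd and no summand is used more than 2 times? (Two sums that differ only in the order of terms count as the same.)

They are:
13, 1
11, 3
9, 5
9, 3, 1, 1
7, 7
7, 5, 1, 1
7, 3, 3, 1
5, 5, 3, 1
That's 8 in total.

8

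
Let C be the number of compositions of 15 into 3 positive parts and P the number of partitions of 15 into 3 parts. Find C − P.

72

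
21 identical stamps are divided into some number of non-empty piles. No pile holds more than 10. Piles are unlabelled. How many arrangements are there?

Systematic enumeration (by largest part, then next-largest, …) yields 653.

653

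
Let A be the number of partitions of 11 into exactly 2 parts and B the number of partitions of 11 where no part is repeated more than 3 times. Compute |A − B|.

Partitions of 11 into exactly 2 parts: 5.
Partitions of 11 where no part is repeated more than 3 times: 38.
|5 − 38| = 33.

33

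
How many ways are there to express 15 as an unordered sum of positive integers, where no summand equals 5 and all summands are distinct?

Listing the qualifying partitions of 15:
15
1, 14
2, 13
3, 12
1, 2, 12
4, 11
1, 3, 11
1, 4, 10
2, 3, 10
6, 9
2, 4, 9
1, 2, 3, 9
7, 8
1, 6, 8
3, 4, 8
1, 2, 4, 8
2, 6, 7
1, 3, 4, 7
2, 3, 4, 6

19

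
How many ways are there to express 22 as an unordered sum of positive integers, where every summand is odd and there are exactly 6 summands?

Listing the qualifying partitions of 22:
17, 1, 1, 1, 1, 1
15, 3, 1, 1, 1, 1
13, 5, 1, 1, 1, 1
13, 3, 3, 1, 1, 1
11, 7, 1, 1, 1, 1
11, 5, 3, 1, 1, 1
11, 3, 3, 3, 1, 1
9, 9, 1, 1, 1, 1
9, 7, 3, 1, 1, 1
9, 5, 5, 1, 1, 1
9, 5, 3, 3, 1, 1
9, 3, 3, 3, 3, 1
7, 7, 5, 1, 1, 1
7, 7, 3, 3, 1, 1
7, 5, 5, 3, 1, 1
7, 5, 3, 3, 3, 1
7, 3, 3, 3, 3, 3
5, 5, 5, 5, 1, 1
5, 5, 5, 3, 3, 1
5, 5, 3, 3, 3, 3

20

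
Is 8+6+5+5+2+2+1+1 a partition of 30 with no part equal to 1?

No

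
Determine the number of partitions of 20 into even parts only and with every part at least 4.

12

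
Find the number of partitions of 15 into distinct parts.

27

A partial list (first 12 by largest part):
15
1 + 14
2 + 13
3 + 12
1 + 2 + 12
4 + 11
1 + 3 + 11
5 + 10
1 + 4 + 10
2 + 3 + 10
6 + 9
1 + 5 + 9
…and 15 more, for 27 total.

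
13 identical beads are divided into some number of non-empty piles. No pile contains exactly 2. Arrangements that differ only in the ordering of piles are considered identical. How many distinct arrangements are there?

There are too many to list fully; the first 12 (by largest part) are:
13
12 + 1
11 + 1 + 1
10 + 3
10 + 1 + 1 + 1
9 + 4
9 + 3 + 1
9 + 1 + 1 + 1 + 1
8 + 5
8 + 4 + 1
8 + 3 + 1 + 1
8 + 1 + 1 + 1 + 1 + 1
…and 33 more, for 45 total.

45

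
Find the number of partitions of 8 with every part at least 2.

Enumerating:
8
2,6
3,5
4,4
2,2,4
2,3,3
2,2,2,2

7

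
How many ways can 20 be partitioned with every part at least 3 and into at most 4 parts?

40

A partial list (first 12 by largest part):
20
17,3
16,4
15,5
14,6
14,3,3
13,7
13,4,3
12,8
12,5,3
12,4,4
11,9
…and 28 more, for 40 total.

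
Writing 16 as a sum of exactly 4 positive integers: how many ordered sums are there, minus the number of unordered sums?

Ordered (compositions into 4 parts): C(15,3) = 455.
Partitions of 16 into exactly 4 parts: 34.
Difference: 455 − 34 = 421.

421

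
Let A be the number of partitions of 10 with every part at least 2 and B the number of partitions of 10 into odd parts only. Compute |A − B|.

2

Partitions of 10 with every part at least 2: 12.
Partitions of 10 into odd parts only: 10.
|12 − 10| = 2.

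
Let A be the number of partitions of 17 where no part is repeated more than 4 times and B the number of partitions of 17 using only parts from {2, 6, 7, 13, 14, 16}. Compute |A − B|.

Partitions of 17 where no part is repeated more than 4 times: 205.
Partitions of 17 using only parts from {2, 6, 7, 13, 14, 16}: 3.
|205 − 3| = 202.

202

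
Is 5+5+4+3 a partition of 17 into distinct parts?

No

The parts sum to 17, and the condition 'all summands are distinct' is violated.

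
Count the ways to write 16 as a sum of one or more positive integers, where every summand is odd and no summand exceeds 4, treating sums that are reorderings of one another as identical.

6

Listing the qualifying partitions of 16:
3+3+3+3+3+1
3+3+3+3+1+1+1+1
3+3+3+1+1+1+1+1+1+1
3+3+1+1+1+1+1+1+1+1+1+1
3+1+1+1+1+1+1+1+1+1+1+1+1+1
1+1+1+1+1+1+1+1+1+1+1+1+1+1+1+1
That's 6 in total.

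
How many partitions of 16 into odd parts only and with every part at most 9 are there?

26

A partial list (first 12 by largest part):
9, 7
9, 5, 1, 1
9, 3, 3, 1
9, 3, 1, 1, 1, 1
9, 1, 1, 1, 1, 1, 1, 1
7, 7, 1, 1
7, 5, 3, 1
7, 5, 1, 1, 1, 1
7, 3, 3, 3
7, 3, 3, 1, 1, 1
7, 3, 1, 1, 1, 1, 1, 1
7, 1, 1, 1, 1, 1, 1, 1, 1, 1
…and 14 more, for 26 total.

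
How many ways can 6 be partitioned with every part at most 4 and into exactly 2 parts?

2

They are:
4,2
3,3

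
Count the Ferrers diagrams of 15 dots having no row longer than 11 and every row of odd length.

The partitions of 15 that satisfy the conditions:
11 + 3 + 1
11 + 1 + 1 + 1 + 1
9 + 5 + 1
9 + 3 + 3
9 + 3 + 1 + 1 + 1
9 + 1 + 1 + 1 + 1 + 1 + 1
7 + 7 + 1
7 + 5 + 3
7 + 5 + 1 + 1 + 1
7 + 3 + 3 + 1 + 1
7 + 3 + 1 + 1 + 1 + 1 + 1
7 + 1 + 1 + 1 + 1 + 1 + 1 + 1 + 1
5 + 5 + 5
5 + 5 + 3 + 1 + 1
5 + 5 + 1 + 1 + 1 + 1 + 1
5 + 3 + 3 + 3 + 1
5 + 3 + 3 + 1 + 1 + 1 + 1
5 + 3 + 1 + 1 + 1 + 1 + 1 + 1 + 1
5 + 1 + 1 + 1 + 1 + 1 + 1 + 1 + 1 + 1 + 1
3 + 3 + 3 + 3 + 3
3 + 3 + 3 + 3 + 1 + 1 + 1
3 + 3 + 3 + 1 + 1 + 1 + 1 + 1 + 1
3 + 3 + 1 + 1 + 1 + 1 + 1 + 1 + 1 + 1 + 1
3 + 1 + 1 + 1 + 1 + 1 + 1 + 1 + 1 + 1 + 1 + 1 + 1
1 + 1 + 1 + 1 + 1 + 1 + 1 + 1 + 1 + 1 + 1 + 1 + 1 + 1 + 1

25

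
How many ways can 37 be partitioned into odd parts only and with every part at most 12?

372

Enumerating by decreasing first part gives 372 partitions in all.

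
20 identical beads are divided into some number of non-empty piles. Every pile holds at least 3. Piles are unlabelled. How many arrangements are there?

49

A partial list (first 12 by largest part):
20
17+3
16+4
15+5
14+6
14+3+3
13+7
13+4+3
12+8
12+5+3
12+4+4
11+9
…and 37 more, for 49 total.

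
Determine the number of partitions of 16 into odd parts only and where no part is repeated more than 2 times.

10

The partitions of 16 that satisfy the conditions:
1+15
3+13
5+11
1+1+3+11
7+9
1+1+5+9
1+3+3+9
1+1+7+7
1+3+5+7
3+3+5+5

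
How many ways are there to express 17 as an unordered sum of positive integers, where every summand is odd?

38

A partial list (first 12 by largest part):
17
15+1+1
13+3+1
13+1+1+1+1
11+5+1
11+3+3
11+3+1+1+1
11+1+1+1+1+1+1
9+7+1
9+5+3
9+5+1+1+1
9+3+3+1+1
…and 26 more, for 38 total.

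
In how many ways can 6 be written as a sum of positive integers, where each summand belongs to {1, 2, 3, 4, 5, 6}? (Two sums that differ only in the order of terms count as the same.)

11

Enumerating:
6
1,5
2,4
1,1,4
3,3
1,2,3
1,1,1,3
2,2,2
1,1,2,2
1,1,1,1,2
1,1,1,1,1,1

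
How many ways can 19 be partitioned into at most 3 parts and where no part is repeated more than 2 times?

40

There are too many to list fully; the first 12 (by largest part) are:
19
18 + 1
17 + 2
17 + 1 + 1
16 + 3
16 + 2 + 1
15 + 4
15 + 3 + 1
15 + 2 + 2
14 + 5
14 + 4 + 1
14 + 3 + 2
…and 28 more, for 40 total.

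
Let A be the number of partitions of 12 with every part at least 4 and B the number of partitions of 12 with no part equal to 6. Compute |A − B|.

61

Partitions of 12 with every part at least 4: 5.
Partitions of 12 with no part equal to 6: 66.
|5 − 66| = 61.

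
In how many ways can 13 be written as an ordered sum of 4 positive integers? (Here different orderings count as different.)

220

Place 3 bars in the 12 internal gaps of a row of 13 dots: C(12,3) = 220.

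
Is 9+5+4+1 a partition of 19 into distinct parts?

The parts sum to 19, and the condition 'all summands are distinct' holds.

Yes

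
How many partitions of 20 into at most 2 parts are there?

11

Enumerating:
20
19+1
18+2
17+3
16+4
15+5
14+6
13+7
12+8
11+9
10+10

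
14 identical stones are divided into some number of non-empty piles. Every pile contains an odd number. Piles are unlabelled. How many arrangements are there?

22

Enumerating:
13,1
11,3
11,1,1,1
9,5
9,3,1,1
9,1,1,1,1,1
7,7
7,5,1,1
7,3,3,1
7,3,1,1,1,1
7,1,1,1,1,1,1,1
5,5,3,1
5,5,1,1,1,1
5,3,3,3
5,3,3,1,1,1
5,3,1,1,1,1,1,1
5,1,1,1,1,1,1,1,1,1
3,3,3,3,1,1
3,3,3,1,1,1,1,1
3,3,1,1,1,1,1,1,1,1
3,1,1,1,1,1,1,1,1,1,1,1
1,1,1,1,1,1,1,1,1,1,1,1,1,1
That's 22 in total.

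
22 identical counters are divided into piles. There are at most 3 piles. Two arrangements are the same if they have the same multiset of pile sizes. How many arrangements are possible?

52

There are too many to list fully; the first 12 (by largest part) are:
22
1+21
2+20
1+1+20
3+19
1+2+19
4+18
1+3+18
2+2+18
5+17
1+4+17
2+3+17
…and 40 more, for 52 total.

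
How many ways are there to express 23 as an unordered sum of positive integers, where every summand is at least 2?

Direct enumeration gives 253 partitions.

253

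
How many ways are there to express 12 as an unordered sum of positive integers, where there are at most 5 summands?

A partial list (first 12 by largest part):
12
11, 1
10, 2
10, 1, 1
9, 3
9, 2, 1
9, 1, 1, 1
8, 4
8, 3, 1
8, 2, 2
8, 2, 1, 1
8, 1, 1, 1, 1
…and 35 more, for 47 total.

47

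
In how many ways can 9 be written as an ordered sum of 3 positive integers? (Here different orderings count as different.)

A composition of 9 into 3 positive parts is chosen by placing 2 dividers among the 8 gaps between 9 units: C(8,2) = 28.

28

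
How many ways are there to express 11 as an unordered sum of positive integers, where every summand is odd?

12

They are:
11
9+1+1
7+3+1
7+1+1+1+1
5+5+1
5+3+3
5+3+1+1+1
5+1+1+1+1+1+1
3+3+3+1+1
3+3+1+1+1+1+1
3+1+1+1+1+1+1+1+1
1+1+1+1+1+1+1+1+1+1+1
Counting gives 12.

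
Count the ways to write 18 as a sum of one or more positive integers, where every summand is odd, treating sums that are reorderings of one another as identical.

46

There are too many to list fully; the first 12 (by largest part) are:
17, 1
15, 3
15, 1, 1, 1
13, 5
13, 3, 1, 1
13, 1, 1, 1, 1, 1
11, 7
11, 5, 1, 1
11, 3, 3, 1
11, 3, 1, 1, 1, 1
11, 1, 1, 1, 1, 1, 1, 1
9, 9
…and 34 more, for 46 total.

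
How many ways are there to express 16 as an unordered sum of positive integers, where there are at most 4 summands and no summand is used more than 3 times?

63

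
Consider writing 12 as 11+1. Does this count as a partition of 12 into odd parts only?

Yes

The parts sum to 12, and the condition 'every summand is odd' holds.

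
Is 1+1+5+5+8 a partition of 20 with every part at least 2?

The parts sum to 20, and the condition 'every summand is at least 2' is violated.

No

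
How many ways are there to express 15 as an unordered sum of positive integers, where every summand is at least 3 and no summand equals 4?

11

Listing the qualifying partitions of 15:
15
12+3
10+5
9+6
9+3+3
8+7
7+5+3
6+6+3
6+3+3+3
5+5+5
3+3+3+3+3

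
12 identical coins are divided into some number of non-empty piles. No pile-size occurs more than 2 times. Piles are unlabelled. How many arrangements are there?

A partial list (first 12 by largest part):
12
11 + 1
10 + 2
10 + 1 + 1
9 + 3
9 + 2 + 1
8 + 4
8 + 3 + 1
8 + 2 + 2
8 + 2 + 1 + 1
7 + 5
7 + 4 + 1
…and 24 more, for 36 total.

36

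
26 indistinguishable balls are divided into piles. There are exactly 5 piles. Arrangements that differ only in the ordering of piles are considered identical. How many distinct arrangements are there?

There are 221 such partitions.

221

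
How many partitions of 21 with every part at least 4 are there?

27

A partial list (first 12 by largest part):
21
17+4
16+5
15+6
14+7
13+8
13+4+4
12+9
12+5+4
11+10
11+6+4
11+5+5
…and 15 more, for 27 total.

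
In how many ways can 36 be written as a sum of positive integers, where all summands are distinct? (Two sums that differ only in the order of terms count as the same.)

668

There are 668 such partitions.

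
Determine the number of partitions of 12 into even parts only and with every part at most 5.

4

Enumerating:
4 + 4 + 4
4 + 4 + 2 + 2
4 + 2 + 2 + 2 + 2
2 + 2 + 2 + 2 + 2 + 2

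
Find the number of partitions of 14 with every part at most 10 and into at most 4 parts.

40

A partial list (first 12 by largest part):
10, 4
10, 3, 1
10, 2, 2
10, 2, 1, 1
9, 5
9, 4, 1
9, 3, 2
9, 3, 1, 1
9, 2, 2, 1
8, 6
8, 5, 1
8, 4, 2
…and 28 more, for 40 total.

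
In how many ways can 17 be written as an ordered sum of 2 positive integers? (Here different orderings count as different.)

Place 1 bars in the 16 internal gaps of a row of 17 dots: C(16,1) = 16.

16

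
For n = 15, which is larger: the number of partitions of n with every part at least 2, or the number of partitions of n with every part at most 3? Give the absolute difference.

Partitions of 15 with every part at least 2: 41.
Partitions of 15 with every part at most 3: 27.
|41 − 27| = 14.

14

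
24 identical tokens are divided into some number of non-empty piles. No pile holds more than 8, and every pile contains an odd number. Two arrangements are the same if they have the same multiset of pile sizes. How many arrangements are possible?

A partial list (first 12 by largest part):
7 + 7 + 7 + 3
7 + 7 + 7 + 1 + 1 + 1
7 + 7 + 5 + 5
7 + 7 + 5 + 3 + 1 + 1
7 + 7 + 5 + 1 + 1 + 1 + 1 + 1
7 + 7 + 3 + 3 + 3 + 1
7 + 7 + 3 + 3 + 1 + 1 + 1 + 1
7 + 7 + 3 + 1 + 1 + 1 + 1 + 1 + 1 + 1
7 + 7 + 1 + 1 + 1 + 1 + 1 + 1 + 1 + 1 + 1 + 1
7 + 5 + 5 + 5 + 1 + 1
7 + 5 + 5 + 3 + 3 + 1
7 + 5 + 5 + 3 + 1 + 1 + 1 + 1
…and 39 more, for 51 total.

51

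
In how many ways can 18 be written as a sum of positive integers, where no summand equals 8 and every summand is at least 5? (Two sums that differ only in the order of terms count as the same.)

Enumerating:
18
13 + 5
12 + 6
11 + 7
9 + 9
7 + 6 + 5
6 + 6 + 6

7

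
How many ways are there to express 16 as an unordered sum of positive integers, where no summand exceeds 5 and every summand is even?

They are:
4+4+4+4
4+4+4+2+2
4+4+2+2+2+2
4+2+2+2+2+2+2
2+2+2+2+2+2+2+2

5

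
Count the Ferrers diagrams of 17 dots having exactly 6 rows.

44

There are too many to list fully; the first 12 (by largest part) are:
12, 1, 1, 1, 1, 1
11, 2, 1, 1, 1, 1
10, 3, 1, 1, 1, 1
10, 2, 2, 1, 1, 1
9, 4, 1, 1, 1, 1
9, 3, 2, 1, 1, 1
9, 2, 2, 2, 1, 1
8, 5, 1, 1, 1, 1
8, 4, 2, 1, 1, 1
8, 3, 3, 1, 1, 1
8, 3, 2, 2, 1, 1
8, 2, 2, 2, 2, 1
…and 32 more, for 44 total.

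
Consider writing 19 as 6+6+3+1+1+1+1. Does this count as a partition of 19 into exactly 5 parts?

No

The parts sum to 19, and the condition 'there are exactly 5 summands' is violated.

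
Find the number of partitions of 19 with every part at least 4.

18

Listing the qualifying partitions of 19:
19
4+15
5+14
6+13
7+12
8+11
4+4+11
9+10
4+5+10
4+6+9
5+5+9
4+7+8
5+6+8
5+7+7
6+6+7
4+4+4+7
4+4+5+6
4+5+5+5
Counting gives 18.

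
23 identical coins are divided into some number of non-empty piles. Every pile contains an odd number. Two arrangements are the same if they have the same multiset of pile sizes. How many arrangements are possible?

104

Systematic enumeration (by largest part, then next-largest, …) yields 104.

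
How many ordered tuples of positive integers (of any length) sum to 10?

The number of compositions of n is 2^(n−1); here 2^9 = 512.

512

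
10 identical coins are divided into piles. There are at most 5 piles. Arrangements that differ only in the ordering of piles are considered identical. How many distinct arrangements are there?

30

A partial list (first 12 by largest part):
10
1, 9
2, 8
1, 1, 8
3, 7
1, 2, 7
1, 1, 1, 7
4, 6
1, 3, 6
2, 2, 6
1, 1, 2, 6
1, 1, 1, 1, 6
…and 18 more, for 30 total.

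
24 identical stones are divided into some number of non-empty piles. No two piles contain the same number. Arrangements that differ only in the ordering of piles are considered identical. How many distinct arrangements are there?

122

Systematic enumeration (by largest part, then next-largest, …) yields 122.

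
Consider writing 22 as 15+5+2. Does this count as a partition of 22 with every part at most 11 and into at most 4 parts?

No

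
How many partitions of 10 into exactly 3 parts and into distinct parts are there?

4

Listing the qualifying partitions of 10:
7, 2, 1
6, 3, 1
5, 4, 1
5, 3, 2
That's 4 in total.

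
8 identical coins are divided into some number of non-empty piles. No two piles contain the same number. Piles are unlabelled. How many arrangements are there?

6

Listing the qualifying partitions of 8:
8
7 + 1
6 + 2
5 + 3
5 + 2 + 1
4 + 3 + 1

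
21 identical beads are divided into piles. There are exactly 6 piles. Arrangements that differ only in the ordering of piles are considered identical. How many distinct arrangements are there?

Direct enumeration gives 110 partitions.

110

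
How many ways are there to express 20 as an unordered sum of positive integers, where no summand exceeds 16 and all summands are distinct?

59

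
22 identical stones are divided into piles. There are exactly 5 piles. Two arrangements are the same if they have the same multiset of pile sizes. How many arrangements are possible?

Systematic enumeration (by largest part, then next-largest, …) yields 119.

119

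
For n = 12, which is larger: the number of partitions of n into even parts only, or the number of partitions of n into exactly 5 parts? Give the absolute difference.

2

Partitions of 12 into even parts only: 11.
Partitions of 12 into exactly 5 parts: 13.
|11 − 13| = 2.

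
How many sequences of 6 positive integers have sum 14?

Place 5 bars in the 13 internal gaps of a row of 14 dots: C(13,5) = 1287.

1287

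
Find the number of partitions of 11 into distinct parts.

The partitions of 11 that satisfy the conditions:
11
10,1
9,2
8,3
8,2,1
7,4
7,3,1
6,5
6,4,1
6,3,2
5,4,2
5,3,2,1
Counting gives 12.

12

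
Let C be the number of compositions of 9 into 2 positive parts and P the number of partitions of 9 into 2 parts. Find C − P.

4

Ordered (compositions into 2 parts): C(8,1) = 8.
Partitions of 9 into exactly 2 parts: 4.
Difference: 8 − 4 = 4.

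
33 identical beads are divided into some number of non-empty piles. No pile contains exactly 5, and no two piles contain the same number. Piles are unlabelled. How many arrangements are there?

298

There are 298 such partitions.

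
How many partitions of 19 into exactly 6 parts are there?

71

Enumerating by decreasing first part gives 71 partitions in all.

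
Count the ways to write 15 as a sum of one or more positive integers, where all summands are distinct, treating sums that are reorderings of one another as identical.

There are too many to list fully; the first 12 (by largest part) are:
15
1,14
2,13
3,12
1,2,12
4,11
1,3,11
5,10
1,4,10
2,3,10
6,9
1,5,9
…and 15 more, for 27 total.

27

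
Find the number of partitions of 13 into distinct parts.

18

They are:
13
12+1
11+2
10+3
10+2+1
9+4
9+3+1
8+5
8+4+1
8+3+2
7+6
7+5+1
7+4+2
7+3+2+1
6+5+2
6+4+3
6+4+2+1
5+4+3+1
That's 18 in total.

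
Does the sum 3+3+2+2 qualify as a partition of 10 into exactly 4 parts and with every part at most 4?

Yes

The parts sum to 10, and the condition 'there are exactly 4 summands' holds; the condition 'no summand exceeds 4' holds.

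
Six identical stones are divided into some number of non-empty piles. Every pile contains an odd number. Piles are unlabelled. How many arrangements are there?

They are:
5,1
3,3
3,1,1,1
1,1,1,1,1,1
That's 4 in total.

4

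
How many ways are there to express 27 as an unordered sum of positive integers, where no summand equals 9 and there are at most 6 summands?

Enumerating by decreasing first part gives 670 partitions in all.

670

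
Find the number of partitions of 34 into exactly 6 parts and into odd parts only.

90

Enumerating by decreasing first part gives 90 partitions in all.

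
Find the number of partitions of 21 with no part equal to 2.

Counting exhaustively, 302 partitions satisfy the conditions.

302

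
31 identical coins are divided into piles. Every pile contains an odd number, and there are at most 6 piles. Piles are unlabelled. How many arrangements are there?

82

Direct enumeration gives 82 partitions.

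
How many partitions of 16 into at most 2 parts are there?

9

Enumerating:
16
15,1
14,2
13,3
12,4
11,5
10,6
9,7
8,8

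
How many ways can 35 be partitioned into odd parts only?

585

Counting exhaustively, 585 partitions satisfy the conditions.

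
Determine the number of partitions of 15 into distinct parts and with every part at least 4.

They are:
15
4, 11
5, 10
6, 9
7, 8
4, 5, 6
Counting gives 6.

6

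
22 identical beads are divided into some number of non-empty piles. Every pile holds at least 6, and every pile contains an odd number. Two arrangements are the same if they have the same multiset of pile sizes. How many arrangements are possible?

3

The partitions of 22 that satisfy the conditions:
15+7
13+9
11+11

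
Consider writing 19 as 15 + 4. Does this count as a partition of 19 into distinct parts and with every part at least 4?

Yes

The parts sum to 19, and the condition 'all summands are distinct' holds; the condition 'every summand is at least 4' holds.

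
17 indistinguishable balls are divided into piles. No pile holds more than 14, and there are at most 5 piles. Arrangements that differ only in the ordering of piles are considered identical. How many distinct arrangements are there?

115

Direct enumeration gives 115 partitions.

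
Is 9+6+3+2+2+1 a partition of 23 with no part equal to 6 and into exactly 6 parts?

No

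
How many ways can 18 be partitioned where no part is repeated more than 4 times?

Systematic enumeration (by largest part, then next-largest, …) yields 262.

262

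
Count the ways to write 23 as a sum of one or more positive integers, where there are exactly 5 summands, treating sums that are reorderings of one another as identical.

141

Enumerating by decreasing first part gives 141 partitions in all.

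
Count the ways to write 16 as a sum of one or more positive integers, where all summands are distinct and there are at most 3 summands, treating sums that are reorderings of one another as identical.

They are:
16
15 + 1
14 + 2
13 + 3
13 + 2 + 1
12 + 4
12 + 3 + 1
11 + 5
11 + 4 + 1
11 + 3 + 2
10 + 6
10 + 5 + 1
10 + 4 + 2
9 + 7
9 + 6 + 1
9 + 5 + 2
9 + 4 + 3
8 + 7 + 1
8 + 6 + 2
8 + 5 + 3
7 + 6 + 3
7 + 5 + 4

22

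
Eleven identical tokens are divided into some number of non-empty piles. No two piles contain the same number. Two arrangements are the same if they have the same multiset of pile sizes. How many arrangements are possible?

Enumerating:
11
10,1
9,2
8,3
8,2,1
7,4
7,3,1
6,5
6,4,1
6,3,2
5,4,2
5,3,2,1

12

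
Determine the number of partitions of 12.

Enumerating by decreasing first part gives 77 partitions in all.

77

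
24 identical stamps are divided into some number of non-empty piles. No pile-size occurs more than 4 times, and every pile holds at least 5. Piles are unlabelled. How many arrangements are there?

There are too many to list fully; the first 12 (by largest part) are:
24
5, 19
6, 18
7, 17
8, 16
9, 15
10, 14
5, 5, 14
11, 13
5, 6, 13
12, 12
5, 7, 12
…and 14 more, for 26 total.

26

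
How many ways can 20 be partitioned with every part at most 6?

282

Direct enumeration gives 282 partitions.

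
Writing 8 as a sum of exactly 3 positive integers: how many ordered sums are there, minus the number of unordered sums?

Compositions: C(7,2) = 21.
Unordered (partitions into 3 parts): 5.
Difference: 21 − 5 = 16.

16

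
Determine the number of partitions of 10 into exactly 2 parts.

5

They are:
9, 1
8, 2
7, 3
6, 4
5, 5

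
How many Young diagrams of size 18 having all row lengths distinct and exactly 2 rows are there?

8

They are:
1+17
2+16
3+15
4+14
5+13
6+12
7+11
8+10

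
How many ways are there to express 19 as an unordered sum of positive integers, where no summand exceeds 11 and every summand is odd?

There are too many to list fully; the first 12 (by largest part) are:
1,7,11
3,5,11
1,1,1,5,11
1,1,3,3,11
1,1,1,1,1,3,11
1,1,1,1,1,1,1,1,11
1,9,9
3,7,9
1,1,1,7,9
5,5,9
1,1,3,5,9
1,1,1,1,1,5,9
…and 34 more, for 46 total.

46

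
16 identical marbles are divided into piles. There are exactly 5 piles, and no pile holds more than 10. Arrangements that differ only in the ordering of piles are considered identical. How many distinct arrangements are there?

35

There are too many to list fully; the first 12 (by largest part) are:
10,3,1,1,1
10,2,2,1,1
9,4,1,1,1
9,3,2,1,1
9,2,2,2,1
8,5,1,1,1
8,4,2,1,1
8,3,3,1,1
8,3,2,2,1
8,2,2,2,2
7,6,1,1,1
7,5,2,1,1
…and 23 more, for 35 total.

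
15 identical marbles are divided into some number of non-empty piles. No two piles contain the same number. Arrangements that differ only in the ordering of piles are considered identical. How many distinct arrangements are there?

There are too many to list fully; the first 12 (by largest part) are:
15
14,1
13,2
12,3
12,2,1
11,4
11,3,1
10,5
10,4,1
10,3,2
9,6
9,5,1
…and 15 more, for 27 total.

27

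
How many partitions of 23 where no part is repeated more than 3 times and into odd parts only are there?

41

A partial list (first 12 by largest part):
23
21,1,1
19,3,1
17,5,1
17,3,3
17,3,1,1,1
15,7,1
15,5,3
15,5,1,1,1
15,3,3,1,1
13,9,1
13,7,3
…and 29 more, for 41 total.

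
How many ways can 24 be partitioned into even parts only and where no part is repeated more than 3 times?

A partial list (first 12 by largest part):
24
22+2
20+4
20+2+2
18+6
18+4+2
18+2+2+2
16+8
16+6+2
16+4+4
16+4+2+2
14+10
…and 38 more, for 50 total.

50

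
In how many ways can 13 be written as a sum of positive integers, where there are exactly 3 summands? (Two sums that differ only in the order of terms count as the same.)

14

Listing the qualifying partitions of 13:
11,1,1
10,2,1
9,3,1
9,2,2
8,4,1
8,3,2
7,5,1
7,4,2
7,3,3
6,6,1
6,5,2
6,4,3
5,5,3
5,4,4
Counting gives 14.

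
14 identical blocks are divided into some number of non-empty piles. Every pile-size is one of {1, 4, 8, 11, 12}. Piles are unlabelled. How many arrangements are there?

8

The partitions of 14 that satisfy the conditions:
12 + 1 + 1
11 + 1 + 1 + 1
8 + 4 + 1 + 1
8 + 1 + 1 + 1 + 1 + 1 + 1
4 + 4 + 4 + 1 + 1
4 + 4 + 1 + 1 + 1 + 1 + 1 + 1
4 + 1 + 1 + 1 + 1 + 1 + 1 + 1 + 1 + 1 + 1
1 + 1 + 1 + 1 + 1 + 1 + 1 + 1 + 1 + 1 + 1 + 1 + 1 + 1
Counting gives 8.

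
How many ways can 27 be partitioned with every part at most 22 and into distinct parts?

185

Enumerating by decreasing first part gives 185 partitions in all.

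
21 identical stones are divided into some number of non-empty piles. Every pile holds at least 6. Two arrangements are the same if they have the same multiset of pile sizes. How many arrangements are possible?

9

Enumerating:
21
15+6
14+7
13+8
12+9
11+10
9+6+6
8+7+6
7+7+7
That's 9 in total.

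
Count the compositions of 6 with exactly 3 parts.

A composition of 6 into 3 positive parts is chosen by placing 2 dividers among the 5 gaps between 6 units: C(5,2) = 10.

10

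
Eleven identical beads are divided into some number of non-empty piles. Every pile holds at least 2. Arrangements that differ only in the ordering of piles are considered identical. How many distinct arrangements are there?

Listing the qualifying partitions of 11:
11
2 + 9
3 + 8
4 + 7
2 + 2 + 7
5 + 6
2 + 3 + 6
2 + 4 + 5
3 + 3 + 5
2 + 2 + 2 + 5
3 + 4 + 4
2 + 2 + 3 + 4
2 + 3 + 3 + 3
2 + 2 + 2 + 2 + 3

14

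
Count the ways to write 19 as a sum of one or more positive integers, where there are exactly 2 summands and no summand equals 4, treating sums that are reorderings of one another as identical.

Listing the qualifying partitions of 19:
18 + 1
17 + 2
16 + 3
14 + 5
13 + 6
12 + 7
11 + 8
10 + 9

8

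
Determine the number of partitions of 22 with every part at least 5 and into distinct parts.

Enumerating:
22
5,17
6,16
7,15
8,14
9,13
10,12
5,6,11
5,7,10
5,8,9
6,7,9
That's 11 in total.

11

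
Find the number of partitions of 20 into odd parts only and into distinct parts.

The partitions of 20 that satisfy the conditions:
19 + 1
17 + 3
15 + 5
13 + 7
11 + 9
11 + 5 + 3 + 1
9 + 7 + 3 + 1

7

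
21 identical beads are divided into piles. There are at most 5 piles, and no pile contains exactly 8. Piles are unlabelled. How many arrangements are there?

182

Counting exhaustively, 182 partitions satisfy the conditions.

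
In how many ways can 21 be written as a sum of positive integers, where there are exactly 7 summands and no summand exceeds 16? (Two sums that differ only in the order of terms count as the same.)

105

Counting exhaustively, 105 partitions satisfy the conditions.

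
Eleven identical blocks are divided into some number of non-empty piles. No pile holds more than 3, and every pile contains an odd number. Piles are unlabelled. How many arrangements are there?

4

Enumerating:
3 + 3 + 3 + 1 + 1
3 + 3 + 1 + 1 + 1 + 1 + 1
3 + 1 + 1 + 1 + 1 + 1 + 1 + 1 + 1
1 + 1 + 1 + 1 + 1 + 1 + 1 + 1 + 1 + 1 + 1
Counting gives 4.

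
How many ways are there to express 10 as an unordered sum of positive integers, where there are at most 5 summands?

A partial list (first 12 by largest part):
10
9,1
8,2
8,1,1
7,3
7,2,1
7,1,1,1
6,4
6,3,1
6,2,2
6,2,1,1
6,1,1,1,1
…and 18 more, for 30 total.

30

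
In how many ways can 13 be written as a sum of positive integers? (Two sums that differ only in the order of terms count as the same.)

Enumerating by decreasing first part gives 101 partitions in all.

101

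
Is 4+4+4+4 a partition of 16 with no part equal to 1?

The parts sum to 16, and the condition 'no summand equals 1' holds.

Yes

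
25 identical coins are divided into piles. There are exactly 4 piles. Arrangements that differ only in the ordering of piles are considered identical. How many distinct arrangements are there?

Systematic enumeration (by largest part, then next-largest, …) yields 120.

120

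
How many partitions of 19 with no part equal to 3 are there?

259

There are 259 such partitions.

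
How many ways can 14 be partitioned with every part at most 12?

Direct enumeration gives 133 partitions.

133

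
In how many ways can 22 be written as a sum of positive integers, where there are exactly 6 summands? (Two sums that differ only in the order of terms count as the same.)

136

Systematic enumeration (by largest part, then next-largest, …) yields 136.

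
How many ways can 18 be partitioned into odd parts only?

A partial list (first 12 by largest part):
1 + 17
3 + 15
1 + 1 + 1 + 15
5 + 13
1 + 1 + 3 + 13
1 + 1 + 1 + 1 + 1 + 13
7 + 11
1 + 1 + 5 + 11
1 + 3 + 3 + 11
1 + 1 + 1 + 1 + 3 + 11
1 + 1 + 1 + 1 + 1 + 1 + 1 + 11
9 + 9
…and 34 more, for 46 total.

46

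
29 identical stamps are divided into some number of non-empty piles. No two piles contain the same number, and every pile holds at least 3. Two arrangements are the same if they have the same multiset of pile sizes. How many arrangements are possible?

78

Counting exhaustively, 78 partitions satisfy the conditions.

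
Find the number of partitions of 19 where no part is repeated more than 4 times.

Enumerating by decreasing first part gives 325 partitions in all.

325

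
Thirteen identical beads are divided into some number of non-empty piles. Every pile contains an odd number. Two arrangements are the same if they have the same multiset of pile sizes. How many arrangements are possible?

18

They are:
13
11,1,1
9,3,1
9,1,1,1,1
7,5,1
7,3,3
7,3,1,1,1
7,1,1,1,1,1,1
5,5,3
5,5,1,1,1
5,3,3,1,1
5,3,1,1,1,1,1
5,1,1,1,1,1,1,1,1
3,3,3,3,1
3,3,3,1,1,1,1
3,3,1,1,1,1,1,1,1
3,1,1,1,1,1,1,1,1,1,1
1,1,1,1,1,1,1,1,1,1,1,1,1
That's 18 in total.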